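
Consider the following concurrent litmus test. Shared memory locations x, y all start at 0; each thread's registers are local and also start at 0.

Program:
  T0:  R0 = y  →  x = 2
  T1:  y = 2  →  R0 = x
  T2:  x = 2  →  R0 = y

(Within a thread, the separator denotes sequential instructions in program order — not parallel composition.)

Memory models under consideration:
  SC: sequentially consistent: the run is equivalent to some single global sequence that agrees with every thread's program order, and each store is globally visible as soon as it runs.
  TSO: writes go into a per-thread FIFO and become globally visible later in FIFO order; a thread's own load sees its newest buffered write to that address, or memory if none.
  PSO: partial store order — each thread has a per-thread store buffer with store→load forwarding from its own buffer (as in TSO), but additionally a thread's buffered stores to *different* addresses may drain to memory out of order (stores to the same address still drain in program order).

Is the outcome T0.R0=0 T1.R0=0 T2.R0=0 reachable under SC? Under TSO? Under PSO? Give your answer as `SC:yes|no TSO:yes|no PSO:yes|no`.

SC:no TSO:yes PSO:yes

outcome vector order: (T0.R0,T1.R0,T2.R0)
[SC] allowed = {(0,0,2) (0,2,0) (0,2,2) (2,0,2) (2,2,0) (2,2,2)}
[TSO] allowed = {(0,0,0) (0,0,2) (0,2,0) (0,2,2) (2,0,0) (2,0,2) (2,2,0) (2,2,2)}
[PSO] allowed = {(0,0,0) (0,0,2) (0,2,0) (0,2,2) (2,0,0) (2,0,2) (2,2,0) (2,2,2)}
target (0,0,0) ∈ {TSO,PSO}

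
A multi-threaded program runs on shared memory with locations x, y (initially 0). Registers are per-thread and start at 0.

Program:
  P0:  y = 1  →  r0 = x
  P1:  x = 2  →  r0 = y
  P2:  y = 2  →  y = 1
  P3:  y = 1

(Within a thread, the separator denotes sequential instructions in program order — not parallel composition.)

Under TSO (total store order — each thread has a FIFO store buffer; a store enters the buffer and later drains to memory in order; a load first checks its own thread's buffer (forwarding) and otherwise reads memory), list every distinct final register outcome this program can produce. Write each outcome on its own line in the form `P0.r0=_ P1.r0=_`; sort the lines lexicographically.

P0.r0=0 P1.r0=0
P0.r0=0 P1.r0=1
P0.r0=0 P1.r0=2
P0.r0=2 P1.r0=0
P0.r0=2 P1.r0=1
P0.r0=2 P1.r0=2

outcome vector order: (P0.r0,P1.r0)
|TSO outcomes| = 6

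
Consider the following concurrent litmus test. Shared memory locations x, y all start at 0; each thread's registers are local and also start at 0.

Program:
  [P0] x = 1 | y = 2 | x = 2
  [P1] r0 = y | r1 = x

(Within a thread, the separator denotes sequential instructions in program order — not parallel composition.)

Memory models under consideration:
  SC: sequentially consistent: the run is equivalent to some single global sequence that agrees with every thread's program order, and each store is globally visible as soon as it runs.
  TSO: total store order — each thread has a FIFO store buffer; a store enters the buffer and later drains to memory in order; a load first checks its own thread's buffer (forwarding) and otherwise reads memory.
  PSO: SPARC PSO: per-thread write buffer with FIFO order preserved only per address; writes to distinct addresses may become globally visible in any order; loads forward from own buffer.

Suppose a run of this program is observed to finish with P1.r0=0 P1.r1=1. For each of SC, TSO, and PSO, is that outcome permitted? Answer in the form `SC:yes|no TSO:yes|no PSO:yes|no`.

SC:yes TSO:yes PSO:yes

outcome vector order: (P1.r0,P1.r1)
[SC] allowed = {00; 01; 02; 21; 22}
[TSO] allowed = {00; 01; 02; 21; 22}
[PSO] allowed = {00; 01; 02; 20; 21; 22}
target 01 ∈ {SC,TSO,PSO}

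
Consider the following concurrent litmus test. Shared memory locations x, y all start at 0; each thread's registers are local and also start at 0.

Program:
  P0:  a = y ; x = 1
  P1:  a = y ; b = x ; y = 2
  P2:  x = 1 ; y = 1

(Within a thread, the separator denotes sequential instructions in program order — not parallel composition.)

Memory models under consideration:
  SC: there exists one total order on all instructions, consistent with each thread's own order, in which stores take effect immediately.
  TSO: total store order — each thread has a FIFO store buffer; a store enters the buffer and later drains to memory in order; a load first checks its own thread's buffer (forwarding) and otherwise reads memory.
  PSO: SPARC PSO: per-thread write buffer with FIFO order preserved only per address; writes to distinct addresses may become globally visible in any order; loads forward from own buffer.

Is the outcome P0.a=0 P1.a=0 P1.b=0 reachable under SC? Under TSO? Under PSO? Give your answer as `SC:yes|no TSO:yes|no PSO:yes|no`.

outcome vector order: (P0.a,P1.a,P1.b)
under SC → 000, 001, 011, 100, 101, 111, 200, 201, 211
under TSO → 000, 001, 011, 100, 101, 111, 200, 201, 211
under PSO → 000, 001, 010, 011, 100, 101, 110, 111, 200, 201, 210, 211
target 000 ∈ {SC,TSO,PSO}

SC:yes TSO:yes PSO:yes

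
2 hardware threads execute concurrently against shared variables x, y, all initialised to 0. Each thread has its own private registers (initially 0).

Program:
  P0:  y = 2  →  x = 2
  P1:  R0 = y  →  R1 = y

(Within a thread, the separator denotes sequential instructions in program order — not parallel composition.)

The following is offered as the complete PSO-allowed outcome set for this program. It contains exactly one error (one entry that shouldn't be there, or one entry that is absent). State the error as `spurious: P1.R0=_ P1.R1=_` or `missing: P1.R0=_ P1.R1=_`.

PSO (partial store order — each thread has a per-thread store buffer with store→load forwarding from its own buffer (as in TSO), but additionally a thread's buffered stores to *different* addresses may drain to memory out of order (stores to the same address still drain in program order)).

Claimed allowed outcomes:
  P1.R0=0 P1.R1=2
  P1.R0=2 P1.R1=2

outcome vector order: (P1.R0,P1.R1)
PSO (3): (0,0), (0,2), (2,2)
PSO∖claimed = {(0,0)}

missing: P1.R0=0 P1.R1=0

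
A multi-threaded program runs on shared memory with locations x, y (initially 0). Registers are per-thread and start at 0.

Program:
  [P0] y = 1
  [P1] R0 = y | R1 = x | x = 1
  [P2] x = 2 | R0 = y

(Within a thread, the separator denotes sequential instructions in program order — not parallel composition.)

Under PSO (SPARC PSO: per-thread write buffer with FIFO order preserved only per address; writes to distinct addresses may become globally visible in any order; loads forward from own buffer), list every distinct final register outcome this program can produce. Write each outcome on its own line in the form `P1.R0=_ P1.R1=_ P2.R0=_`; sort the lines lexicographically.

P1.R0=0 P1.R1=0 P2.R0=0
P1.R0=0 P1.R1=0 P2.R0=1
P1.R0=0 P1.R1=2 P2.R0=0
P1.R0=0 P1.R1=2 P2.R0=1
P1.R0=1 P1.R1=0 P2.R0=0
P1.R0=1 P1.R1=0 P2.R0=1
P1.R0=1 P1.R1=2 P2.R0=0
P1.R0=1 P1.R1=2 P2.R0=1

outcome vector order: (P1.R0,P1.R1,P2.R0)
|PSO outcomes| = 8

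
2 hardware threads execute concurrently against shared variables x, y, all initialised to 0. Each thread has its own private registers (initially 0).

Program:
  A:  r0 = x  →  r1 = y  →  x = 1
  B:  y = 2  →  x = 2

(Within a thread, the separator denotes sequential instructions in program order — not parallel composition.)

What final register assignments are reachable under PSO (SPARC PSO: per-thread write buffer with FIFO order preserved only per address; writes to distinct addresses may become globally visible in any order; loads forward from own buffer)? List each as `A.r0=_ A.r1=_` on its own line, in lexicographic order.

A.r0=0 A.r1=0
A.r0=0 A.r1=2
A.r0=2 A.r1=0
A.r0=2 A.r1=2

outcome vector order: (A.r0,A.r1)
|PSO outcomes| = 4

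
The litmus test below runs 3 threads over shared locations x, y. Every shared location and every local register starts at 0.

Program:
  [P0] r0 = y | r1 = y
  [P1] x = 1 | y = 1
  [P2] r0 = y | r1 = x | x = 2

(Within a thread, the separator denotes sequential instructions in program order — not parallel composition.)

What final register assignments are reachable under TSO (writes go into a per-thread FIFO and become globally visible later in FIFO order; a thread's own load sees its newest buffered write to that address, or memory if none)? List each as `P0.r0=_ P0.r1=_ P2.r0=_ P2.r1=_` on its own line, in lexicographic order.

P0.r0=0 P0.r1=0 P2.r0=0 P2.r1=0
P0.r0=0 P0.r1=0 P2.r0=0 P2.r1=1
P0.r0=0 P0.r1=0 P2.r0=1 P2.r1=1
P0.r0=0 P0.r1=1 P2.r0=0 P2.r1=0
P0.r0=0 P0.r1=1 P2.r0=0 P2.r1=1
P0.r0=0 P0.r1=1 P2.r0=1 P2.r1=1
P0.r0=1 P0.r1=1 P2.r0=0 P2.r1=0
P0.r0=1 P0.r1=1 P2.r0=0 P2.r1=1
P0.r0=1 P0.r1=1 P2.r0=1 P2.r1=1

outcome vector order: (P0.r0,P0.r1,P2.r0,P2.r1)
|TSO outcomes| = 9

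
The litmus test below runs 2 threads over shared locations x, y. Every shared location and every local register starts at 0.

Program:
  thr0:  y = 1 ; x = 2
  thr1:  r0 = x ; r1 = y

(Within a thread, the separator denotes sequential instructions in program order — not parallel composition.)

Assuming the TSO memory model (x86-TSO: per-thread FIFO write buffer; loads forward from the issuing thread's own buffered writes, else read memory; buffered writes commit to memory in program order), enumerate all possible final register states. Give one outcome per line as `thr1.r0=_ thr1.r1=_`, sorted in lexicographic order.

outcome vector order: (thr1.r0,thr1.r1)
|TSO outcomes| = 3

thr1.r0=0 thr1.r1=0
thr1.r0=0 thr1.r1=1
thr1.r0=2 thr1.r1=1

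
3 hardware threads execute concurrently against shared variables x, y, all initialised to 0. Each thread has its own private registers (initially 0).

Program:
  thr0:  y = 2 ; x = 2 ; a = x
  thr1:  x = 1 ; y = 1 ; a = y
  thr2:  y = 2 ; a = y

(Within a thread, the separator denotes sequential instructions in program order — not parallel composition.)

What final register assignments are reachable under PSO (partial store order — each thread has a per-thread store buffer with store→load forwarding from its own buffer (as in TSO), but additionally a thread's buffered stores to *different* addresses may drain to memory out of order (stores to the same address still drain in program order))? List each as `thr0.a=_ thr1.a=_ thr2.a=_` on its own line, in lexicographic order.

thr0.a=1 thr1.a=1 thr2.a=1
thr0.a=1 thr1.a=1 thr2.a=2
thr0.a=1 thr1.a=2 thr2.a=1
thr0.a=1 thr1.a=2 thr2.a=2
thr0.a=2 thr1.a=1 thr2.a=1
thr0.a=2 thr1.a=1 thr2.a=2
thr0.a=2 thr1.a=2 thr2.a=1
thr0.a=2 thr1.a=2 thr2.a=2

outcome vector order: (thr0.a,thr1.a,thr2.a)
|PSO outcomes| = 8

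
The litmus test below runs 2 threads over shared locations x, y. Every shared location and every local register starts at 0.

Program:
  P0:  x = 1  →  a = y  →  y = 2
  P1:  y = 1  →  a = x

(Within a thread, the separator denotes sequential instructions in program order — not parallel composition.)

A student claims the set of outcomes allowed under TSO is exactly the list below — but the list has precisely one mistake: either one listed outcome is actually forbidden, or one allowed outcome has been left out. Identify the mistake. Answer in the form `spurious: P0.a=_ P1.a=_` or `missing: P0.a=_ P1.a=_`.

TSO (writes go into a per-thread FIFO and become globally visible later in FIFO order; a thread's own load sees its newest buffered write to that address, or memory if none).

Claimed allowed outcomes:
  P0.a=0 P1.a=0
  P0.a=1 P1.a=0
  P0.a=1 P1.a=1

outcome vector order: (P0.a,P1.a)
[TSO] allowed = {(0,0); (0,1); (1,0); (1,1)}
TSO∖claimed = {(0,1)}

missing: P0.a=0 P1.a=1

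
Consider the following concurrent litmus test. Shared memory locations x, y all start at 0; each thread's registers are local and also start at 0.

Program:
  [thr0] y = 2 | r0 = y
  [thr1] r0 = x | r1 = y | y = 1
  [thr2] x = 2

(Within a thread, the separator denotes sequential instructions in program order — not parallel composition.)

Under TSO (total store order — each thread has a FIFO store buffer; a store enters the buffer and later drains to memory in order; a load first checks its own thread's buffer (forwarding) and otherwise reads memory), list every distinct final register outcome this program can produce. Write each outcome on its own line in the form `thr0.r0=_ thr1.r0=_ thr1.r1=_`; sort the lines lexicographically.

outcome vector order: (thr0.r0,thr1.r0,thr1.r1)
|TSO outcomes| = 8

thr0.r0=1 thr1.r0=0 thr1.r1=0
thr0.r0=1 thr1.r0=0 thr1.r1=2
thr0.r0=1 thr1.r0=2 thr1.r1=0
thr0.r0=1 thr1.r0=2 thr1.r1=2
thr0.r0=2 thr1.r0=0 thr1.r1=0
thr0.r0=2 thr1.r0=0 thr1.r1=2
thr0.r0=2 thr1.r0=2 thr1.r1=0
thr0.r0=2 thr1.r0=2 thr1.r1=2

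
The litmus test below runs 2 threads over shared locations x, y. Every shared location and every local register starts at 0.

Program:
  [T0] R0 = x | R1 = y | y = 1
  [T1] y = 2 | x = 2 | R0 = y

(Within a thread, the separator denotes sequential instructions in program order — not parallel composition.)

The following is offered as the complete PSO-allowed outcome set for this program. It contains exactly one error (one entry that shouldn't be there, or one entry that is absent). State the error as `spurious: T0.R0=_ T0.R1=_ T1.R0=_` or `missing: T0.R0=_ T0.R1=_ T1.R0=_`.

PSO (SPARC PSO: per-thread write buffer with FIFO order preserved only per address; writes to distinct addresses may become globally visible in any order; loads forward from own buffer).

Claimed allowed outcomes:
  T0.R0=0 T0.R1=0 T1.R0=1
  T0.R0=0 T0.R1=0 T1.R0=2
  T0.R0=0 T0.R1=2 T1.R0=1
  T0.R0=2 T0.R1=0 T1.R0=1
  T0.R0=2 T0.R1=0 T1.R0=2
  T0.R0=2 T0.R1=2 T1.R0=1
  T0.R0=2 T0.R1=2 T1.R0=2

missing: T0.R0=0 T0.R1=2 T1.R0=2

outcome vector order: (T0.R0,T0.R1,T1.R0)
under PSO → (0,0,1); (0,0,2); (0,2,1); (0,2,2); (2,0,1); (2,0,2); (2,2,1); (2,2,2)
PSO∖claimed = {(0,2,2)}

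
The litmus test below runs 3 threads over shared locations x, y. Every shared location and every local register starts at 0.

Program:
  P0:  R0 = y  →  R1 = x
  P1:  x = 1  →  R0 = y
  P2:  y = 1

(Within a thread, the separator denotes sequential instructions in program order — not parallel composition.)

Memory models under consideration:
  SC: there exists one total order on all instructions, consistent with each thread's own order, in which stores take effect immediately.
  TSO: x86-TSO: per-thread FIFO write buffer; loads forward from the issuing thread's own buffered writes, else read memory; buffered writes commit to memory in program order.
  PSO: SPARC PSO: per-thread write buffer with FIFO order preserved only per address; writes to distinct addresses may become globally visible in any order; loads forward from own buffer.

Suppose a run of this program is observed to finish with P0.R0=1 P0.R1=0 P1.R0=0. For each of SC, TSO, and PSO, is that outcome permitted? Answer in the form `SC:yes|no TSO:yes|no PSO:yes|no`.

outcome vector order: (P0.R0,P0.R1,P1.R0)
under SC → (0,0,0) (0,0,1) (0,1,0) (0,1,1) (1,0,1) (1,1,0) (1,1,1)
under TSO → (0,0,0) (0,0,1) (0,1,0) (0,1,1) (1,0,0) (1,0,1) (1,1,0) (1,1,1)
under PSO → (0,0,0) (0,0,1) (0,1,0) (0,1,1) (1,0,0) (1,0,1) (1,1,0) (1,1,1)
target (1,0,0) ∈ {TSO,PSO}

SC:no TSO:yes PSO:yes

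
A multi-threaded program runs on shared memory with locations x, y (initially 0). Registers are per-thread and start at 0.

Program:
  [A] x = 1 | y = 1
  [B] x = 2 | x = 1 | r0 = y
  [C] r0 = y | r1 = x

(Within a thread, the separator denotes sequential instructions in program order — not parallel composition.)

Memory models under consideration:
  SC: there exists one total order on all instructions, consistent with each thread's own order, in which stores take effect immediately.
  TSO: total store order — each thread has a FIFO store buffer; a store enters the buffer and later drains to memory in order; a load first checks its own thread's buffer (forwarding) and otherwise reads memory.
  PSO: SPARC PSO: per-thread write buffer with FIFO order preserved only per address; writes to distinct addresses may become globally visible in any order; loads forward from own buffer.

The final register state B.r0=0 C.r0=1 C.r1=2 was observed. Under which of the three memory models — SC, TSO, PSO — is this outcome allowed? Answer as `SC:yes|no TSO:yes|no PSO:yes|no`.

outcome vector order: (B.r0,C.r0,C.r1)
under SC → (0,0,0), (0,0,1), (0,0,2), (0,1,1), (1,0,0), (1,0,1), (1,0,2), (1,1,1), (1,1,2)
under TSO → (0,0,0), (0,0,1), (0,0,2), (0,1,1), (0,1,2), (1,0,0), (1,0,1), (1,0,2), (1,1,1), (1,1,2)
under PSO → (0,0,0), (0,0,1), (0,0,2), (0,1,0), (0,1,1), (0,1,2), (1,0,0), (1,0,1), (1,0,2), (1,1,0), (1,1,1), (1,1,2)
target (0,1,2) ∈ {TSO,PSO}

SC:no TSO:yes PSO:yes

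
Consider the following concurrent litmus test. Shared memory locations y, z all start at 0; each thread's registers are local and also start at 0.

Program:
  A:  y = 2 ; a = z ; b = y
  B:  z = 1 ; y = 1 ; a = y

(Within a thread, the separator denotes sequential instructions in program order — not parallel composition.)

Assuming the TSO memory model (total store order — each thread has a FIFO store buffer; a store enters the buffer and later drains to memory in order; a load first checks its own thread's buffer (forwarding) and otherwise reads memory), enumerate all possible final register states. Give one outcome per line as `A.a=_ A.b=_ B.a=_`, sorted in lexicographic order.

A.a=0 A.b=1 B.a=1
A.a=0 A.b=2 B.a=1
A.a=0 A.b=2 B.a=2
A.a=1 A.b=1 B.a=1
A.a=1 A.b=2 B.a=1
A.a=1 A.b=2 B.a=2

outcome vector order: (A.a,A.b,B.a)
|TSO outcomes| = 6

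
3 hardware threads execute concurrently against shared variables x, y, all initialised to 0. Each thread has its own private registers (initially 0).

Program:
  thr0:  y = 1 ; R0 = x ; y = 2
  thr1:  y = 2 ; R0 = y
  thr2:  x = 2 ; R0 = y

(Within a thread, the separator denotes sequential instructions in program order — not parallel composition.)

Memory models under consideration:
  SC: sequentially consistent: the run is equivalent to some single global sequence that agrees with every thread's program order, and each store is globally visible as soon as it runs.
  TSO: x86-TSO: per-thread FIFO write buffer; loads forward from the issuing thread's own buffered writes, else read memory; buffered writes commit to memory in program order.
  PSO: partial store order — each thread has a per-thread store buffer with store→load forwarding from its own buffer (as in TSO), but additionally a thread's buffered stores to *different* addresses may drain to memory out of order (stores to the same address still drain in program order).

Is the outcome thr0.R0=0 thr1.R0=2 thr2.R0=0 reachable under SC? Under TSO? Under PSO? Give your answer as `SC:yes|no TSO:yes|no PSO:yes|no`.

outcome vector order: (thr0.R0,thr1.R0,thr2.R0)
[SC] allowed = {<0 1 1> <0 1 2> <0 2 1> <0 2 2> <2 1 0> <2 1 1> <2 1 2> <2 2 0> <2 2 1> <2 2 2>}
[TSO] allowed = {<0 1 0> <0 1 1> <0 1 2> <0 2 0> <0 2 1> <0 2 2> <2 1 0> <2 1 1> <2 1 2> <2 2 0> <2 2 1> <2 2 2>}
[PSO] allowed = {<0 1 0> <0 1 1> <0 1 2> <0 2 0> <0 2 1> <0 2 2> <2 1 0> <2 1 1> <2 1 2> <2 2 0> <2 2 1> <2 2 2>}
target <0 2 0> ∈ {TSO,PSO}

SC:no TSO:yes PSO:yes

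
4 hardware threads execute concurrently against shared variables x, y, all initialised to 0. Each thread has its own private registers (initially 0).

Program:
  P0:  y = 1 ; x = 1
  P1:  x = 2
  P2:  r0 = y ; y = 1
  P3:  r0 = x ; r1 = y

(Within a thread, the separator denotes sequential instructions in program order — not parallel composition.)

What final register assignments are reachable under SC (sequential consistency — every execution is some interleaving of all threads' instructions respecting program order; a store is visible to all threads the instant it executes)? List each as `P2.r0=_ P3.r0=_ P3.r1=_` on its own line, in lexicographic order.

P2.r0=0 P3.r0=0 P3.r1=0
P2.r0=0 P3.r0=0 P3.r1=1
P2.r0=0 P3.r0=1 P3.r1=1
P2.r0=0 P3.r0=2 P3.r1=0
P2.r0=0 P3.r0=2 P3.r1=1
P2.r0=1 P3.r0=0 P3.r1=0
P2.r0=1 P3.r0=0 P3.r1=1
P2.r0=1 P3.r0=1 P3.r1=1
P2.r0=1 P3.r0=2 P3.r1=0
P2.r0=1 P3.r0=2 P3.r1=1

outcome vector order: (P2.r0,P3.r0,P3.r1)
|SC outcomes| = 10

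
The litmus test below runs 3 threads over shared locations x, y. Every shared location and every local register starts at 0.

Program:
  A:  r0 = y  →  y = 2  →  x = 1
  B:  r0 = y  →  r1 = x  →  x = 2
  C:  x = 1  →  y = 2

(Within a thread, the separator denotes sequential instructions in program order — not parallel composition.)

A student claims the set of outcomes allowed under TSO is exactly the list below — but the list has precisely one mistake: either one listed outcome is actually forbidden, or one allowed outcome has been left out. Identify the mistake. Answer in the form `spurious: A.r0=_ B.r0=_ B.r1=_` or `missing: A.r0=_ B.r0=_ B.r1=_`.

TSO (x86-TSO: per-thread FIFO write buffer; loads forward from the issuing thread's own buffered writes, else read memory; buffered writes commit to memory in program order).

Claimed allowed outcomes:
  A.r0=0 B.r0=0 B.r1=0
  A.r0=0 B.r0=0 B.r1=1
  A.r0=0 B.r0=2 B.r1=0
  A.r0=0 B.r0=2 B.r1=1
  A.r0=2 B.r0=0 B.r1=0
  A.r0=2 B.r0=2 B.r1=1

outcome vector order: (A.r0,B.r0,B.r1)
under TSO → <0 0 0>; <0 0 1>; <0 2 0>; <0 2 1>; <2 0 0>; <2 0 1>; <2 2 1>
TSO∖claimed = {<2 0 1>}

missing: A.r0=2 B.r0=0 B.r1=1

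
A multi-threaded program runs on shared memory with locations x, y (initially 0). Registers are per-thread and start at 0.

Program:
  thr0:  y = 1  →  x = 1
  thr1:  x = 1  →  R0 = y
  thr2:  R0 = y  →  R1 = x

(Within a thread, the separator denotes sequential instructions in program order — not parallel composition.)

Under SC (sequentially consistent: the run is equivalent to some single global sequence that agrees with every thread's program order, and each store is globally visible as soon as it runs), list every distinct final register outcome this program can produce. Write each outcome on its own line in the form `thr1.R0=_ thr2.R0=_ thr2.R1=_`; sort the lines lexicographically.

outcome vector order: (thr1.R0,thr2.R0,thr2.R1)
|SC outcomes| = 7

thr1.R0=0 thr2.R0=0 thr2.R1=0
thr1.R0=0 thr2.R0=0 thr2.R1=1
thr1.R0=0 thr2.R0=1 thr2.R1=1
thr1.R0=1 thr2.R0=0 thr2.R1=0
thr1.R0=1 thr2.R0=0 thr2.R1=1
thr1.R0=1 thr2.R0=1 thr2.R1=0
thr1.R0=1 thr2.R0=1 thr2.R1=1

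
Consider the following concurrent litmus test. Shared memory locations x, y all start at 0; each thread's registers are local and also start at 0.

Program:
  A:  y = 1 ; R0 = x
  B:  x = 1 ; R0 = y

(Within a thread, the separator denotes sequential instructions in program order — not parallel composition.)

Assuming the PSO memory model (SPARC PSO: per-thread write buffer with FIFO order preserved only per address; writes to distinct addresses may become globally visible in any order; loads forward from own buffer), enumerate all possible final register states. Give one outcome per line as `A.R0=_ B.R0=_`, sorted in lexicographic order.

A.R0=0 B.R0=0
A.R0=0 B.R0=1
A.R0=1 B.R0=0
A.R0=1 B.R0=1

outcome vector order: (A.R0,B.R0)
|PSO outcomes| = 4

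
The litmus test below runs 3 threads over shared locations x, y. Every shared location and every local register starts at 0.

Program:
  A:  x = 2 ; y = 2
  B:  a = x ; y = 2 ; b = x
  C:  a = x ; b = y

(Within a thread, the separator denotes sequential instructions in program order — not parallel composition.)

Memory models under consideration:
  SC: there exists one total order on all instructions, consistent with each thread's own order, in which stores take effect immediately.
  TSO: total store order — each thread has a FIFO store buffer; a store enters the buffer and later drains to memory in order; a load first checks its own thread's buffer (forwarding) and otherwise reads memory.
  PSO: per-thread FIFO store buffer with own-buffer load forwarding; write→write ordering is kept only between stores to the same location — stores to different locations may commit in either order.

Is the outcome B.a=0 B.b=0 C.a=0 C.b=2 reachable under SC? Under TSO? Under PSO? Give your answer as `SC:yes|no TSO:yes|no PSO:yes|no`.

outcome vector order: (B.a,B.b,C.a,C.b)
SC: 11 outcomes — {(0,0,0,0), (0,0,0,2), (0,0,2,2), (0,2,0,0), (0,2,0,2), (0,2,2,0), (0,2,2,2), (2,2,0,0), (2,2,0,2), (2,2,2,0), (2,2,2,2)}
TSO: 12 outcomes — {(0,0,0,0), (0,0,0,2), (0,0,2,0), (0,0,2,2), (0,2,0,0), (0,2,0,2), (0,2,2,0), (0,2,2,2), (2,2,0,0), (2,2,0,2), (2,2,2,0), (2,2,2,2)}
PSO: 12 outcomes — {(0,0,0,0), (0,0,0,2), (0,0,2,0), (0,0,2,2), (0,2,0,0), (0,2,0,2), (0,2,2,0), (0,2,2,2), (2,2,0,0), (2,2,0,2), (2,2,2,0), (2,2,2,2)}
target (0,0,0,2) ∈ {SC,TSO,PSO}

SC:yes TSO:yes PSO:yes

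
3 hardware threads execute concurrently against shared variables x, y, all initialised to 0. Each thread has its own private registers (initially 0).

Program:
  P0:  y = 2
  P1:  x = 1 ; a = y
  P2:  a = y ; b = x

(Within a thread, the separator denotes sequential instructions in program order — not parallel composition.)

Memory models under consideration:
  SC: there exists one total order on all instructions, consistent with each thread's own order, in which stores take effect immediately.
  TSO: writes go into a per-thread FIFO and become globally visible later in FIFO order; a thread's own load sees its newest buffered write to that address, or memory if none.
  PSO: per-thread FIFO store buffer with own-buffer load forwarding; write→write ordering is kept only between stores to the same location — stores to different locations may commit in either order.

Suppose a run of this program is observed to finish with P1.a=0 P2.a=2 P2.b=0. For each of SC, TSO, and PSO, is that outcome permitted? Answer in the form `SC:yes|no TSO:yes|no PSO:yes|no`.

outcome vector order: (P1.a,P2.a,P2.b)
under SC → <0 0 0>; <0 0 1>; <0 2 1>; <2 0 0>; <2 0 1>; <2 2 0>; <2 2 1>
under TSO → <0 0 0>; <0 0 1>; <0 2 0>; <0 2 1>; <2 0 0>; <2 0 1>; <2 2 0>; <2 2 1>
under PSO → <0 0 0>; <0 0 1>; <0 2 0>; <0 2 1>; <2 0 0>; <2 0 1>; <2 2 0>; <2 2 1>
target <0 2 0> ∈ {TSO,PSO}

SC:no TSO:yes PSO:yes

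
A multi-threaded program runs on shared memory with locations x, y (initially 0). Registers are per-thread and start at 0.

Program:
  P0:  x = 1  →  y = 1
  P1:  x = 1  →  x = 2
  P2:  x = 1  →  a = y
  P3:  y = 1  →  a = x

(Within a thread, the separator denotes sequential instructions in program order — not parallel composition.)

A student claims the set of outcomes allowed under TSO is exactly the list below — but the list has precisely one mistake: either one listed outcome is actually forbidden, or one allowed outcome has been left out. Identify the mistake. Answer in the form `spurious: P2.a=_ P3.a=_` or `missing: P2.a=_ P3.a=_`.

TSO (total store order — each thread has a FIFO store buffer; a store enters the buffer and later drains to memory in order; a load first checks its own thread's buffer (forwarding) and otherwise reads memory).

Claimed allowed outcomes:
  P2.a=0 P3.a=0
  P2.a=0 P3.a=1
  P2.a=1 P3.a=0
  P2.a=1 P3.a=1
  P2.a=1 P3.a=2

outcome vector order: (P2.a,P3.a)
[TSO] allowed = {<0 0>; <0 1>; <0 2>; <1 0>; <1 1>; <1 2>}
TSO∖claimed = {<0 2>}

missing: P2.a=0 P3.a=2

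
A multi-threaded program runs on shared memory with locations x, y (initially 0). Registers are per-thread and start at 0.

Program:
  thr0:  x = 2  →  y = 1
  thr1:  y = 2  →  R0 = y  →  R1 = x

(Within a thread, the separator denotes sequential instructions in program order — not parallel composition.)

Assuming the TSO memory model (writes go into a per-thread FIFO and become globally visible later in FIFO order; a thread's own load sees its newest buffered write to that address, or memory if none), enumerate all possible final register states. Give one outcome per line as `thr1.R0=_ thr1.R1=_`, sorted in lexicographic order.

outcome vector order: (thr1.R0,thr1.R1)
|TSO outcomes| = 3

thr1.R0=1 thr1.R1=2
thr1.R0=2 thr1.R1=0
thr1.R0=2 thr1.R1=2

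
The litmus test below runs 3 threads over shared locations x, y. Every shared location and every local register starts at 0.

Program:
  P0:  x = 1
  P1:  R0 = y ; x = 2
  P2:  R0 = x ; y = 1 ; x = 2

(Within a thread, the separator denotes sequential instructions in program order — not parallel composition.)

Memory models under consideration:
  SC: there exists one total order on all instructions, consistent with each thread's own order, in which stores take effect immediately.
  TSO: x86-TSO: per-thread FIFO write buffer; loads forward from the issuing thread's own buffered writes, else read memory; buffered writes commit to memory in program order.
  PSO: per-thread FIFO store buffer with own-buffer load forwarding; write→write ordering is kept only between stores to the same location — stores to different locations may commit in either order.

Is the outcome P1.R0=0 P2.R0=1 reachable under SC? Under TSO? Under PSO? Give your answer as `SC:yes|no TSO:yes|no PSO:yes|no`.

SC:yes TSO:yes PSO:yes

outcome vector order: (P1.R0,P2.R0)
SC (5): 00; 01; 02; 10; 11
TSO (5): 00; 01; 02; 10; 11
PSO (5): 00; 01; 02; 10; 11
target 01 ∈ {SC,TSO,PSO}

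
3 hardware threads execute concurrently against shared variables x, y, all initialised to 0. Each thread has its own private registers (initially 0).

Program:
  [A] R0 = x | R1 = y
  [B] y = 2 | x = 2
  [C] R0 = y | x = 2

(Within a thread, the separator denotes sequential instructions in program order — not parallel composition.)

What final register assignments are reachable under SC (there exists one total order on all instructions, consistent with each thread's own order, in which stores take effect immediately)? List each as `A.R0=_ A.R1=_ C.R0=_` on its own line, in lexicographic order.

A.R0=0 A.R1=0 C.R0=0
A.R0=0 A.R1=0 C.R0=2
A.R0=0 A.R1=2 C.R0=0
A.R0=0 A.R1=2 C.R0=2
A.R0=2 A.R1=0 C.R0=0
A.R0=2 A.R1=2 C.R0=0
A.R0=2 A.R1=2 C.R0=2

outcome vector order: (A.R0,A.R1,C.R0)
|SC outcomes| = 7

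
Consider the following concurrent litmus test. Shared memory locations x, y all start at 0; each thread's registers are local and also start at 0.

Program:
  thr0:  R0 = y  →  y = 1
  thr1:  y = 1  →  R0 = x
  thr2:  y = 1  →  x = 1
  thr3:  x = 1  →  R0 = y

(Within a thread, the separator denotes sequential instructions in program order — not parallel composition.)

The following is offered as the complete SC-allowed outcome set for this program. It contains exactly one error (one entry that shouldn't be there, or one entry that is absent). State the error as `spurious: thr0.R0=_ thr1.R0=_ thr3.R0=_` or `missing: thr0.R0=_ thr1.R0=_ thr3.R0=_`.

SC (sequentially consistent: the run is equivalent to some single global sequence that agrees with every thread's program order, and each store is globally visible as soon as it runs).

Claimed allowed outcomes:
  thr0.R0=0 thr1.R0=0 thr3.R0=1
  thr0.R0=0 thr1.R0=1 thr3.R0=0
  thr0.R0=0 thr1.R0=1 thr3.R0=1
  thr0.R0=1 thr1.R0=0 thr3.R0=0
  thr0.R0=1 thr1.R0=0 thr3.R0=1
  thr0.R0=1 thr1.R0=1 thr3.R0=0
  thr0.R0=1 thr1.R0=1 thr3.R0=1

outcome vector order: (thr0.R0,thr1.R0,thr3.R0)
SC (6): (0,0,1); (0,1,0); (0,1,1); (1,0,1); (1,1,0); (1,1,1)
claimed∖SC = {(1,0,0)}

spurious: thr0.R0=1 thr1.R0=0 thr3.R0=0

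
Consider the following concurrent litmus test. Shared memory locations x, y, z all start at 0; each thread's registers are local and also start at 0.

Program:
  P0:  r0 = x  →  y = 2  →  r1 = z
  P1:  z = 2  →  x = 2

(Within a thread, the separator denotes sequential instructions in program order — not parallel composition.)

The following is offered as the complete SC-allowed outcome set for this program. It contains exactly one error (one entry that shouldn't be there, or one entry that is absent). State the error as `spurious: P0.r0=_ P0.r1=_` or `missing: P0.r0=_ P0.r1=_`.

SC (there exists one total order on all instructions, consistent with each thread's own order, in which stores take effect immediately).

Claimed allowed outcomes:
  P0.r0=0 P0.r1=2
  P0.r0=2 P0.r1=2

missing: P0.r0=0 P0.r1=0

outcome vector order: (P0.r0,P0.r1)
SC (3): <0 0>; <0 2>; <2 2>
SC∖claimed = {<0 0>}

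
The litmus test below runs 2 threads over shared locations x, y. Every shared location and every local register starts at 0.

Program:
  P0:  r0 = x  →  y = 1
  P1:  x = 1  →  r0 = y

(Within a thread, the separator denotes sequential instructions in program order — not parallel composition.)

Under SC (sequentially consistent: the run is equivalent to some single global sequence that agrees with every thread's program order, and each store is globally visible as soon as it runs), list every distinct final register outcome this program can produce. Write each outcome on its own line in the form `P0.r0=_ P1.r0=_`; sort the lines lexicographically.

P0.r0=0 P1.r0=0
P0.r0=0 P1.r0=1
P0.r0=1 P1.r0=0
P0.r0=1 P1.r0=1

outcome vector order: (P0.r0,P1.r0)
|SC outcomes| = 4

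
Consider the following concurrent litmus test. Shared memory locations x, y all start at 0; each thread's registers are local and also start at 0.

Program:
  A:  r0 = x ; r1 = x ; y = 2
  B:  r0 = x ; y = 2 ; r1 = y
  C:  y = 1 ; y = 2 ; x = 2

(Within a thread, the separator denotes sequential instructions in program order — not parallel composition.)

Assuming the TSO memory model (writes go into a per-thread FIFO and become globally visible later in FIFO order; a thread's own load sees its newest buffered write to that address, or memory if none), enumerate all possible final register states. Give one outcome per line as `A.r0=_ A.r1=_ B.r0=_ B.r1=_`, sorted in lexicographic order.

outcome vector order: (A.r0,A.r1,B.r0,B.r1)
|TSO outcomes| = 9

A.r0=0 A.r1=0 B.r0=0 B.r1=1
A.r0=0 A.r1=0 B.r0=0 B.r1=2
A.r0=0 A.r1=0 B.r0=2 B.r1=2
A.r0=0 A.r1=2 B.r0=0 B.r1=1
A.r0=0 A.r1=2 B.r0=0 B.r1=2
A.r0=0 A.r1=2 B.r0=2 B.r1=2
A.r0=2 A.r1=2 B.r0=0 B.r1=1
A.r0=2 A.r1=2 B.r0=0 B.r1=2
A.r0=2 A.r1=2 B.r0=2 B.r1=2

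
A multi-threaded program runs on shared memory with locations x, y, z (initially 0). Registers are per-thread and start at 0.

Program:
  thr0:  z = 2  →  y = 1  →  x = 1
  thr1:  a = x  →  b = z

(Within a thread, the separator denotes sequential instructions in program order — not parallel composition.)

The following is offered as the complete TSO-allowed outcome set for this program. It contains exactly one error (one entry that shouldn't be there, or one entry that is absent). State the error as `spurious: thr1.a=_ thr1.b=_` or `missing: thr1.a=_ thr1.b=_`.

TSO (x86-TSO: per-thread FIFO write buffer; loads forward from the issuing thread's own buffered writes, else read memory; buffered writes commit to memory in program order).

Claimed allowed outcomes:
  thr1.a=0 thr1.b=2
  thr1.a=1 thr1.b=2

outcome vector order: (thr1.a,thr1.b)
[TSO] allowed = {<0 0>; <0 2>; <1 2>}
TSO∖claimed = {<0 0>}

missing: thr1.a=0 thr1.b=0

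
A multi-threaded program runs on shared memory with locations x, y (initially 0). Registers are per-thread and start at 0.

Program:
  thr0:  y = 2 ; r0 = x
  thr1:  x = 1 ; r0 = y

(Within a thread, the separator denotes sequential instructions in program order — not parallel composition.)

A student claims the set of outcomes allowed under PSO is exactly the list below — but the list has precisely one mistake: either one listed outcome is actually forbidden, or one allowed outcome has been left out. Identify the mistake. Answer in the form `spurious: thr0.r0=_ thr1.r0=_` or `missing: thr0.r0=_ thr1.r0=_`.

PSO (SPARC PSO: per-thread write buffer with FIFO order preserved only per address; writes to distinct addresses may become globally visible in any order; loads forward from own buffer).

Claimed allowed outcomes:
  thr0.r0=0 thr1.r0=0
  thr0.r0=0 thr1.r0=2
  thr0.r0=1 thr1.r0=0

outcome vector order: (thr0.r0,thr1.r0)
under PSO → (0,0) (0,2) (1,0) (1,2)
PSO∖claimed = {(1,2)}

missing: thr0.r0=1 thr1.r0=2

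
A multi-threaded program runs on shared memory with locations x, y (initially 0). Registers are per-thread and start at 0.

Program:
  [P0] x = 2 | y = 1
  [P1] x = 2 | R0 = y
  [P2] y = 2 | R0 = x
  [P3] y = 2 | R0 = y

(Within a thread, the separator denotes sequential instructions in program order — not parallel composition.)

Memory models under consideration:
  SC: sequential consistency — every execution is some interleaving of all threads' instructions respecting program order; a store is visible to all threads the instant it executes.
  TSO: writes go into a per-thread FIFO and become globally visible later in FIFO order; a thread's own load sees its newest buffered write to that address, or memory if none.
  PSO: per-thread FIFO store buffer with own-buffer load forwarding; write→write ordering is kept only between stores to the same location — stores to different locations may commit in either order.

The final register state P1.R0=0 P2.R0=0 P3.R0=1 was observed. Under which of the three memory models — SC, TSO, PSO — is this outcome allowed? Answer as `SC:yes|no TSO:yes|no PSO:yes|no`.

SC:no TSO:yes PSO:yes

outcome vector order: (P1.R0,P2.R0,P3.R0)
[SC] allowed = {<0 2 1>; <0 2 2>; <1 0 1>; <1 0 2>; <1 2 1>; <1 2 2>; <2 0 1>; <2 0 2>; <2 2 1>; <2 2 2>}
[TSO] allowed = {<0 0 1>; <0 0 2>; <0 2 1>; <0 2 2>; <1 0 1>; <1 0 2>; <1 2 1>; <1 2 2>; <2 0 1>; <2 0 2>; <2 2 1>; <2 2 2>}
[PSO] allowed = {<0 0 1>; <0 0 2>; <0 2 1>; <0 2 2>; <1 0 1>; <1 0 2>; <1 2 1>; <1 2 2>; <2 0 1>; <2 0 2>; <2 2 1>; <2 2 2>}
target <0 0 1> ∈ {TSO,PSO}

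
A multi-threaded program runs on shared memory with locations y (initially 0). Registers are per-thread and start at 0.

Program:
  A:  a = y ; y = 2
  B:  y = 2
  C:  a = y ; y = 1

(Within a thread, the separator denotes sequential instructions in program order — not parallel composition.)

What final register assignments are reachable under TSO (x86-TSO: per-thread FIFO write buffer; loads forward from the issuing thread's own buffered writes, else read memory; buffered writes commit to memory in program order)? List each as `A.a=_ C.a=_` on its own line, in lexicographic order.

outcome vector order: (A.a,C.a)
|TSO outcomes| = 6

A.a=0 C.a=0
A.a=0 C.a=2
A.a=1 C.a=0
A.a=1 C.a=2
A.a=2 C.a=0
A.a=2 C.a=2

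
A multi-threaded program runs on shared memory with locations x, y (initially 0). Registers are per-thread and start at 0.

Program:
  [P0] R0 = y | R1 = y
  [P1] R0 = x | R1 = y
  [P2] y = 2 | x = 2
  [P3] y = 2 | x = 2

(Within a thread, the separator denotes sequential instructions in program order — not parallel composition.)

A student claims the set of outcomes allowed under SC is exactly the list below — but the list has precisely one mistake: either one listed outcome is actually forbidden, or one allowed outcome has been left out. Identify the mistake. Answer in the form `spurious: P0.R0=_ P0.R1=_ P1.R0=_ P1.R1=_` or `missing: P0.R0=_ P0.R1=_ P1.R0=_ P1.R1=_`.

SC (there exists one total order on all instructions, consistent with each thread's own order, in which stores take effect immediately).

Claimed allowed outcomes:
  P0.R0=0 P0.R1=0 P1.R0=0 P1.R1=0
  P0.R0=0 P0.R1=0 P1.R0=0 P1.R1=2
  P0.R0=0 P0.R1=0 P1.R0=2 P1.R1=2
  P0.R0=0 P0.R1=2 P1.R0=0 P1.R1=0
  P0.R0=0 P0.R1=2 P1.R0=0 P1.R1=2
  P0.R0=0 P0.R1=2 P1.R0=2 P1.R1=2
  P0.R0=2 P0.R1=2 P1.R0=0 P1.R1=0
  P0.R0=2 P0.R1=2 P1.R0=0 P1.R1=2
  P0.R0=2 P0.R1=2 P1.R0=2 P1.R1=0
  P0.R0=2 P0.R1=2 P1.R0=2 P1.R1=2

spurious: P0.R0=2 P0.R1=2 P1.R0=2 P1.R1=0

outcome vector order: (P0.R0,P0.R1,P1.R0,P1.R1)
under SC → 0/0/0/0 0/0/0/2 0/0/2/2 0/2/0/0 0/2/0/2 0/2/2/2 2/2/0/0 2/2/0/2 2/2/2/2
claimed∖SC = {2/2/2/0}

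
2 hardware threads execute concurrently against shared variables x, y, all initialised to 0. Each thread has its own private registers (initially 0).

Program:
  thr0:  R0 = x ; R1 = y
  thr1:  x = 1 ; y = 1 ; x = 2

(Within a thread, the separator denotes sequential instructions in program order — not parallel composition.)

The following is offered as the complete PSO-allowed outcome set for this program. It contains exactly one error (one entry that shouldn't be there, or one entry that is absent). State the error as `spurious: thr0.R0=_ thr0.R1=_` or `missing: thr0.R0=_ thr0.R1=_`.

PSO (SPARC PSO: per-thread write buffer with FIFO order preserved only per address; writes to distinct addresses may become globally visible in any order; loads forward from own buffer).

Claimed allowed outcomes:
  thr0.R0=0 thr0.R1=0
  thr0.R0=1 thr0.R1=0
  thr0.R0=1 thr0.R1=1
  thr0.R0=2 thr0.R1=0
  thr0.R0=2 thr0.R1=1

outcome vector order: (thr0.R0,thr0.R1)
PSO (6): <0 0>, <0 1>, <1 0>, <1 1>, <2 0>, <2 1>
PSO∖claimed = {<0 1>}

missing: thr0.R0=0 thr0.R1=1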